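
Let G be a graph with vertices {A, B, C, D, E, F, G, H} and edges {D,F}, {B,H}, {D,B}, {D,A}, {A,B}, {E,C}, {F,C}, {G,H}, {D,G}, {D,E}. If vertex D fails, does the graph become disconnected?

Yes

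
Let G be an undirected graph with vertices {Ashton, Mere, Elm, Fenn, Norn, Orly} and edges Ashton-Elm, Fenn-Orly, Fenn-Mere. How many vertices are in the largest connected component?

3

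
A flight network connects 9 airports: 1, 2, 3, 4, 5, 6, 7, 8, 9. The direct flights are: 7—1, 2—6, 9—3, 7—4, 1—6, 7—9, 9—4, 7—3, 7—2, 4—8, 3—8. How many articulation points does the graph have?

1

Removing 7 increases the component count from 2 to 3, so 7 is a cut vertex.
By contrast removing 1 leaves 2 components; it is not a cut vertex. No other vertex is a cut vertex either.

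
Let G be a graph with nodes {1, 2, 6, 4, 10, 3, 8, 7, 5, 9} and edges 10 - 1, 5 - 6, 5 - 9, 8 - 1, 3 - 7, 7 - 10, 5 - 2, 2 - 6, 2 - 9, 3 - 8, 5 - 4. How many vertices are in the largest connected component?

Starting from 2 we can reach 2, 4, 5, 6, 9. That is one component of size 5.
Starting from 1 we can reach 1, 3, 7, 8, 10. That is one component of size 5.
The largest has 5 vertices.

5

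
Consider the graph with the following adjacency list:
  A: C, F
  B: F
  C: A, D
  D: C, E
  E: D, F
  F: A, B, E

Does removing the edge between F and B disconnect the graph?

Yes

Removing F-B leaves no path between F and B: the component count goes from 1 to 2. So it is a bridge.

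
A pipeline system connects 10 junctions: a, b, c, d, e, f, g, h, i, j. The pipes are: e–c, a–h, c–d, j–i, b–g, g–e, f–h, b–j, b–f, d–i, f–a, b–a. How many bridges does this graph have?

0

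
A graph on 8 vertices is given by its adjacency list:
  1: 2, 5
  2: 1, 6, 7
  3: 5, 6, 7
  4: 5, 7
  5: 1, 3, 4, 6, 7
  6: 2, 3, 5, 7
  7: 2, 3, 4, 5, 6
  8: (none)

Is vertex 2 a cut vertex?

Deleting 2 leaves 2 components (was 2), so 2 is not a cut vertex.

No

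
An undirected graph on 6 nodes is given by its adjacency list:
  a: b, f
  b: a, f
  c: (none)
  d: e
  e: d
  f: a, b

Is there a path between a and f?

From a we can reach a, b, f, which includes f.

Yes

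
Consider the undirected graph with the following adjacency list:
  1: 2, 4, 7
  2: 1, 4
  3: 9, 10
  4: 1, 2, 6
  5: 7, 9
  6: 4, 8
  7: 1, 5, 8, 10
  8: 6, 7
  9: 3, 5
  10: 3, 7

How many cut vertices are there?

1

Removing 7 increases the component count from 1 to 2, so 7 is a cut vertex.
By contrast removing 5 leaves 1 component; it is not a cut vertex. No other vertex is a cut vertex either.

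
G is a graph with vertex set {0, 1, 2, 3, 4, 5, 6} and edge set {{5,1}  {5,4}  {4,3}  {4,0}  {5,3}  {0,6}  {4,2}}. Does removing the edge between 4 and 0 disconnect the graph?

Removing 4 - 0 leaves no path between 4 and 0: the component count goes from 1 to 2. So it is a bridge.

Yes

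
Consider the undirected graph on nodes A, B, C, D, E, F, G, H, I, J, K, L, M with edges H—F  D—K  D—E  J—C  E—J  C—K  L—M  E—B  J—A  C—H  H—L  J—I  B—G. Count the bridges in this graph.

The edges on the cycle D-E-J-C-K-D are not bridges since each lies on that cycle.
But removing F—H disconnects F from H; removing M—L disconnects M from L; removing H—L disconnects H from L; removing C—H disconnects C from H — these are bridges.
In total 8 edges are bridges.

8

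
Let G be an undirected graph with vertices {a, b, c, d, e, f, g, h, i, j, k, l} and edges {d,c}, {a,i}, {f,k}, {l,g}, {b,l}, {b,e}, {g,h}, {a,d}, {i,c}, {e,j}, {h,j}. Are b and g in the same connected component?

From b we can reach b, e, g, h, j, l, which includes g.

Yes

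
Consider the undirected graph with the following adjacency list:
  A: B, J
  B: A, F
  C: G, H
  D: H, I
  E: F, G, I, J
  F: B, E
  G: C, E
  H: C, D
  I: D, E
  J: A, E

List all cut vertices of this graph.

Removing E increases the component count from 1 to 2, so E is a cut vertex.
By contrast removing I leaves 1 component; it is not a cut vertex. No other vertex is a cut vertex either.

E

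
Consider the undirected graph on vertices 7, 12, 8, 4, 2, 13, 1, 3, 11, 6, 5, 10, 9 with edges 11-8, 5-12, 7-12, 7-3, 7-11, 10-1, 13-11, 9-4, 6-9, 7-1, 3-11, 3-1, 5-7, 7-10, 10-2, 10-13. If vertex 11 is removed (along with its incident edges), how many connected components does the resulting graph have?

3

With 11 gone, the remaining components are: {8}; {4, 6, 9}; {1, 2, 3, 5, 7, 10, 12, 13}.
That is 3 components.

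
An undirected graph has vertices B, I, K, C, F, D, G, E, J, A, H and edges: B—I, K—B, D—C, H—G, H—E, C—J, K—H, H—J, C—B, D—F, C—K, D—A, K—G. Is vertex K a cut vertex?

No

Deleting K leaves 1 component (was 1) (its neighbors B, C, G, H remain connected to each other), so K is not a cut vertex.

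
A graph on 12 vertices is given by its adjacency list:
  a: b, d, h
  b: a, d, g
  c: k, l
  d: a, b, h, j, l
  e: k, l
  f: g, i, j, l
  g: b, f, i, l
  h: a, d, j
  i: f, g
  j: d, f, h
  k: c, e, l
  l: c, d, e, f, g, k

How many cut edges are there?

The edges on the cycle l-c-k-l are not bridges since each lies on that cycle.
Every edge lies on some cycle, so there are no bridges.

0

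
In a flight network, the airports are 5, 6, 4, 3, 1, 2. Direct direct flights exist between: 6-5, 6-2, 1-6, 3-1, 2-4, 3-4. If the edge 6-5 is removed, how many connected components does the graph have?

Before removal there is 1 component.
6-5 is a bridge — removing it separates 6's side from 5's side.
After removal: 2 components.

2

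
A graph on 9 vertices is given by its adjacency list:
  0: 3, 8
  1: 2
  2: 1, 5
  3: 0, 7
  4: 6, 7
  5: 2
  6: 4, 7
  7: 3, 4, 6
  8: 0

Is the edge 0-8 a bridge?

Removing 0-8 leaves no path between 0 and 8: the component count goes from 2 to 3. So it is a bridge.

Yes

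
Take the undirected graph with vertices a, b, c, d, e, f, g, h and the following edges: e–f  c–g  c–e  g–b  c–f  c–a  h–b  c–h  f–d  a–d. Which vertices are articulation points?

Removing c increases the component count from 1 to 2, so c is a cut vertex.
By contrast removing e leaves 1 component; it is not a cut vertex. No other vertex is a cut vertex either.

c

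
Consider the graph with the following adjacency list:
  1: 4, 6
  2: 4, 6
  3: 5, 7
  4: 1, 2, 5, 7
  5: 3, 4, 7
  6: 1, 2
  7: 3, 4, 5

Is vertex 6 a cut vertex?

Deleting 6 leaves 1 component (was 1) (its neighbors 1, 2 remain connected to each other), so 6 is not a cut vertex.

No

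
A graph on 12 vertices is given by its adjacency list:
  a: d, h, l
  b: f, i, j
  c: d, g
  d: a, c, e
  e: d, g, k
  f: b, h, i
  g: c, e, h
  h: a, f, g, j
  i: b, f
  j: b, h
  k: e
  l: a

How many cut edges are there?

The edges on the cycle h-a-d-c-g-h are not bridges since each lies on that cycle.
But removing k-e disconnects k from e; removing a-l disconnects a from l — these are bridges.
That makes 2 bridges.

2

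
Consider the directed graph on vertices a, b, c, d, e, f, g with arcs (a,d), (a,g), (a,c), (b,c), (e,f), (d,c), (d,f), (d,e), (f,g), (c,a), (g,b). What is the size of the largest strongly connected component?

7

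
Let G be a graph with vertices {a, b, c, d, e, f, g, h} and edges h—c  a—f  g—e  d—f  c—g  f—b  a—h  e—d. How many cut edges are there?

1

The edges on the cycle a-h-c-g-e-d-f-a are not bridges since each lies on that cycle.
But removing f—b disconnects f from b — this is a bridge.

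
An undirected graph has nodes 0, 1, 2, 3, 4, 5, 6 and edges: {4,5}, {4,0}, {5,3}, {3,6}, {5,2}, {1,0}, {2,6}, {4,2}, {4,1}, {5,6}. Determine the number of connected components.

1

Starting from 0 we can reach 0, 1, 2, 3, 4, 5, 6. That is one component of size 7.
Total: 1 component.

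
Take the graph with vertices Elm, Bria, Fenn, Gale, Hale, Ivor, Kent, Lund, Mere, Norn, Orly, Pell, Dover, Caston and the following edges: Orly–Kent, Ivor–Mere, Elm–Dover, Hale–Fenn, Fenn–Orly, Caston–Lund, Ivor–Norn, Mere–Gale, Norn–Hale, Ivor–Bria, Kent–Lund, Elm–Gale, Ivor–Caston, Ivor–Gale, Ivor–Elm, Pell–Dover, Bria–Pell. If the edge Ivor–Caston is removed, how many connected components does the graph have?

1

Ivor and Caston are still connected via Ivor-Norn-Hale-Fenn-Orly-Kent-Lund-Caston, so the component count stays at 1.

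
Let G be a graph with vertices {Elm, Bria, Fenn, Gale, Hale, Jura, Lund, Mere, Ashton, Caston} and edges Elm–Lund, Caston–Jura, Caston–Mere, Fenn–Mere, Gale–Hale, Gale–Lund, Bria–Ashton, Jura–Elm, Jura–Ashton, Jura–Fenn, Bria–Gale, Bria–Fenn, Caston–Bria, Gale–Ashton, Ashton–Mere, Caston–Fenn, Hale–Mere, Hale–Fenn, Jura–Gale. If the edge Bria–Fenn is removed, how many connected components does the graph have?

1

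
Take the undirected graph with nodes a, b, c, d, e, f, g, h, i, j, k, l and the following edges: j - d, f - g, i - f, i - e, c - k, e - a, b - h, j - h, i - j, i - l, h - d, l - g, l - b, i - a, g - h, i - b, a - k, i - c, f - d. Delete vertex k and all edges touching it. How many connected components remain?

With k gone, the remaining components are: {a, b, c, d, e, f, g, h, i, j, l}.
That is 1 component.

1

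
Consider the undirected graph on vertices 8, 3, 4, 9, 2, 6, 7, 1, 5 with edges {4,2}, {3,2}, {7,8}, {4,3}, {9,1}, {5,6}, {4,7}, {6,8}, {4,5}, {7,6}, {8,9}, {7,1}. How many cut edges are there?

0

The edges on the cycle 4-3-2-4 are not bridges since each lies on that cycle.
Every edge lies on some cycle, so there are no bridges.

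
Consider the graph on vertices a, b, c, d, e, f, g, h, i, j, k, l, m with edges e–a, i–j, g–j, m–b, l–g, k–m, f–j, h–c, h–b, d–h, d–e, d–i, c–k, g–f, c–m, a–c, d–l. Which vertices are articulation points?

d

Removing d increases the component count from 1 to 2, so d is a cut vertex.
By contrast removing h leaves 1 component; it is not a cut vertex. No other vertex is a cut vertex either.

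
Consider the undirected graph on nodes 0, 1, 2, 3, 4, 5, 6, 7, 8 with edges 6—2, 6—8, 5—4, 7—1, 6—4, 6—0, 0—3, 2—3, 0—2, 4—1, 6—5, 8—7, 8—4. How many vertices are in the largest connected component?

Starting from 0 we can reach 0, 1, 2, 3, 4, 5, 6, 7, 8. That is one component of size 9.
The largest has 9 vertices.

9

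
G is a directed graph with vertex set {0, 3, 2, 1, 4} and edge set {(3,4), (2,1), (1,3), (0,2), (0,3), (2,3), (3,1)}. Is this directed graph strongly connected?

There is no directed path from 2 to 0, so the graph is not strongly connected.

No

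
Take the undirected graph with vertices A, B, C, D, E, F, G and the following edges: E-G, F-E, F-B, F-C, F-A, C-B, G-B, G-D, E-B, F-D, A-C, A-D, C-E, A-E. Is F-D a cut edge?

After removing F-D, the path F-A-D still connects them, so the edge is not a bridge.

No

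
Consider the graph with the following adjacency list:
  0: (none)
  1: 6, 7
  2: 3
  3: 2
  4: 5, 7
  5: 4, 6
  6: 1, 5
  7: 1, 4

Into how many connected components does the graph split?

0 is isolated — a component by itself.
Starting from 2 we can reach 2, 3. That is one component of size 2.
Starting from 1 we can reach 1, 4, 5, 6, 7. That is one component of size 5.
Total: 3 components.

3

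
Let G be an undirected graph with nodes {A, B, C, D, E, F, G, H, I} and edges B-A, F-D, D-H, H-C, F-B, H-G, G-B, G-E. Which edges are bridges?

The edges on the cycle F-D-H-G-B-F are not bridges since each lies on that cycle.
But removing H-C disconnects H from C; removing B-A disconnects B from A; removing G-E disconnects G from E — these are bridges.

A-B, C-H, E-G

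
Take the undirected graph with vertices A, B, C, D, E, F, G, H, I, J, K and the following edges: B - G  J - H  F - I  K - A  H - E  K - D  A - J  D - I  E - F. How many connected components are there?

3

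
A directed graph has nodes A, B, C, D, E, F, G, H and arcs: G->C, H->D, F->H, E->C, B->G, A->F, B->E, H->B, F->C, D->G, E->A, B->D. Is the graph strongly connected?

No

There is no directed path from C to D, so the graph is not strongly connected.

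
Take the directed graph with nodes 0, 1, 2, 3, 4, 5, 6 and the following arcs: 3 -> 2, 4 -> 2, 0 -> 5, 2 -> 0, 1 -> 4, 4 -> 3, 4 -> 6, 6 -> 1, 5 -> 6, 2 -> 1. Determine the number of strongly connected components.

{0, 1, 2, 3, 4, 5, 6} are all mutually reachable — one SCC of size 7.
That gives 1 strongly connected component.

1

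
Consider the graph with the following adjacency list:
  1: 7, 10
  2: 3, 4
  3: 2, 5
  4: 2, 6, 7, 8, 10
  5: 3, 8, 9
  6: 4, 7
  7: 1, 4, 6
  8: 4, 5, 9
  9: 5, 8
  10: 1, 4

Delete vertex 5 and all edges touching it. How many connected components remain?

With 5 gone, the remaining components are: {1, 2, 3, 4, 6, 7, 8, 9, 10}.
That is 1 component.

1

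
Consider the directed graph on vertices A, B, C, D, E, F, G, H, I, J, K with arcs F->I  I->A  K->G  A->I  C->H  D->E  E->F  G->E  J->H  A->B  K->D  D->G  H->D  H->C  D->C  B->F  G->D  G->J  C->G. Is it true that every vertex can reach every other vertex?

There is no directed path from I to K, so the graph is not strongly connected.

No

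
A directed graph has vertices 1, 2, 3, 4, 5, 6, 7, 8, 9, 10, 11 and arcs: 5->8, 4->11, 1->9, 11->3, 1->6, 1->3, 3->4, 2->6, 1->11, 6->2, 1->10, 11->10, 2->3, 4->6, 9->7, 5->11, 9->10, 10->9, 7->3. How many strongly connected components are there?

{2, 3, 4, 6, 7, 9, 10, 11} are all mutually reachable — one SCC of size 8.
{8} is an SCC by itself.
{5} is an SCC by itself.
{1} is an SCC by itself.
That gives 4 strongly connected components.

4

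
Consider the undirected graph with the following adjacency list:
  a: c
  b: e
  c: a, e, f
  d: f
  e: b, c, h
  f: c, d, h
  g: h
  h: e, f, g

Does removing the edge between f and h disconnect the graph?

No

After removing f-h, the path f-c-e-h still connects them, so the edge is not a bridge.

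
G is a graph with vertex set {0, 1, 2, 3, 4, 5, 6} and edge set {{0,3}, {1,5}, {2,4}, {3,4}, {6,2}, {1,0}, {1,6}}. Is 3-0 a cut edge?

No

After removing 3-0, the path 3-4-2-6-1-0 still connects them, so the edge is not a bridge.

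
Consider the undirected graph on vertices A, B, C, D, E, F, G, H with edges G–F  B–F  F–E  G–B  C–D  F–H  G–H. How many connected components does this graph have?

3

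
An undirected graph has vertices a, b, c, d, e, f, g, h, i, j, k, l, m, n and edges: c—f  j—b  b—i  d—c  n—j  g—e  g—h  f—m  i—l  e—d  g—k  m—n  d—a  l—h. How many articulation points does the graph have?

Removing d increases the component count from 1 to 2, so d is a cut vertex.
Removing g increases the component count from 1 to 2, so g is a cut vertex.
By contrast removing j leaves 1 component; it is not a cut vertex. No other vertex is a cut vertex either.

2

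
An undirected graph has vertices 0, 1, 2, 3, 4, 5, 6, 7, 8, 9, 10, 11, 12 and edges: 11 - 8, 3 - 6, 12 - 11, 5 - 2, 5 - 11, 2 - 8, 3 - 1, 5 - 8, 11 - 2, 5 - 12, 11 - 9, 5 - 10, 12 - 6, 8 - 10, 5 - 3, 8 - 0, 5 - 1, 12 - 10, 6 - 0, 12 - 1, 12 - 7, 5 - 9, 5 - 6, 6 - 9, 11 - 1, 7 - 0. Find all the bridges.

The edges on the cycle 5-12-6-9-5 are not bridges since each lies on that cycle.
Every edge lies on some cycle, so there are no bridges.

none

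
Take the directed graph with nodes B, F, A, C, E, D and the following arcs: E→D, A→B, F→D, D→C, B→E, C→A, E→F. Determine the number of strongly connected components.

1

{A, B, C, D, E, F} are all mutually reachable — one SCC of size 6.
That gives 1 strongly connected component.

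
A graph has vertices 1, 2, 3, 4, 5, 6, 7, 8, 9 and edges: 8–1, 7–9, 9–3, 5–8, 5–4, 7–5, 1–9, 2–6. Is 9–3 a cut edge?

Removing 9–3 leaves no path between 9 and 3: the component count goes from 2 to 3. So it is a bridge.

Yes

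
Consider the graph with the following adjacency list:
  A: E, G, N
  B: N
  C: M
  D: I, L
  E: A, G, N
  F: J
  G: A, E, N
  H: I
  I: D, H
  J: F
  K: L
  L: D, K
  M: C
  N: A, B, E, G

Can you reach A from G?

Yes

From G we can reach A, B, E, G, N, which includes A.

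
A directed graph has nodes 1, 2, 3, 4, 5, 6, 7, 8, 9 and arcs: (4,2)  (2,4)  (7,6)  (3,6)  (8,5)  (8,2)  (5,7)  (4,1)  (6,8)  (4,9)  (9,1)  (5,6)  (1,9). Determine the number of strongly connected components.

4

{5, 6, 7, 8} are all mutually reachable — one SCC of size 4.
{2, 4} are all mutually reachable — one SCC of size 2.
{1, 9} are all mutually reachable — one SCC of size 2.
{3} is an SCC by itself.
That gives 4 strongly connected components.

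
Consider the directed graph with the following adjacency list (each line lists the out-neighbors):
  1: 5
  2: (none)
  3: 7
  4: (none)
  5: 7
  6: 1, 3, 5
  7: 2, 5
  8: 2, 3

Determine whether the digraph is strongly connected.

No

There is no directed path from 6 to 8, so the graph is not strongly connected.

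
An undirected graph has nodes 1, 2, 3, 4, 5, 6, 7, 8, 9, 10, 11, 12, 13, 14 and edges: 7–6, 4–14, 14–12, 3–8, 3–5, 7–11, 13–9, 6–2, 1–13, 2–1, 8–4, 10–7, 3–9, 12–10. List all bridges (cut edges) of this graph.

The edges on the cycle 3-8-4-14-12-10-7-6-2-1-13-9-3 are not bridges since each lies on that cycle.
But removing 11–7 disconnects 11 from 7; removing 3–5 disconnects 3 from 5 — these are bridges.

11-7, 3-5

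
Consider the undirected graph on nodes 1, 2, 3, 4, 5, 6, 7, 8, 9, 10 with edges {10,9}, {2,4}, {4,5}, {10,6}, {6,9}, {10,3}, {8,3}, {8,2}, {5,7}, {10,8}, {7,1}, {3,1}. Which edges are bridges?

none

The edges on the cycle 10-6-9-10 are not bridges since each lies on that cycle.
Every edge lies on some cycle, so there are no bridges.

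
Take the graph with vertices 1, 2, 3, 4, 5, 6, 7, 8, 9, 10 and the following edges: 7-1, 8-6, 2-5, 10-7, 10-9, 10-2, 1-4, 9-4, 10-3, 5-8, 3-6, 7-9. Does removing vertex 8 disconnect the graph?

Deleting 8 leaves 1 component (was 1) (its neighbors 5, 6 remain connected to each other), so 8 is not a cut vertex.

No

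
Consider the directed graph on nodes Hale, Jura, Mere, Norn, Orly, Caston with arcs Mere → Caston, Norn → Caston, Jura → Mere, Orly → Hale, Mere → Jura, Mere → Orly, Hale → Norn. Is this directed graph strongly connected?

No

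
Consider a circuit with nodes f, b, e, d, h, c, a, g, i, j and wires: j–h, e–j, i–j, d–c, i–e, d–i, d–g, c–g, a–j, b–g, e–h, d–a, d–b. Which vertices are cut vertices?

d

Removing d increases the component count from 2 to 3, so d is a cut vertex.
By contrast removing e leaves 2 components; it is not a cut vertex. No other vertex is a cut vertex either.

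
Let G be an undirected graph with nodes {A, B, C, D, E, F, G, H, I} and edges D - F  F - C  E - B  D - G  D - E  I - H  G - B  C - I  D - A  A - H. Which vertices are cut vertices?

D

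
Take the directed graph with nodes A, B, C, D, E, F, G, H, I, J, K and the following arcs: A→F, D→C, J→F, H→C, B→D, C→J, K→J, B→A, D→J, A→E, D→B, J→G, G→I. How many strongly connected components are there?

{B, D} are all mutually reachable — one SCC of size 2.
{I} is an SCC by itself.
{C} is an SCC by itself.
{F} is an SCC by itself.
{E} is an SCC by itself.
(and 5 more singleton SCCs)
That gives 10 strongly connected components.

10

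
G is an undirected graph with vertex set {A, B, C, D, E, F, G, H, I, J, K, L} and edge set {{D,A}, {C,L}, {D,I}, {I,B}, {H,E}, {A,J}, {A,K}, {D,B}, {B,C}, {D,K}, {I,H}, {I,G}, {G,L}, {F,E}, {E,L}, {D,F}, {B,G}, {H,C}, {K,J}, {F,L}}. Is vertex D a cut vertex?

Deleting D raises the number of components from 1 to 2, so D is a cut vertex.

Yes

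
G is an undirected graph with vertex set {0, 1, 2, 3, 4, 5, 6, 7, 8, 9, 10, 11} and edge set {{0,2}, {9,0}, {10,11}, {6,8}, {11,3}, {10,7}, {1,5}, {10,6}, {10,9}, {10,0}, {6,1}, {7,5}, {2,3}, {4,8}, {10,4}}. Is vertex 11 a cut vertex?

No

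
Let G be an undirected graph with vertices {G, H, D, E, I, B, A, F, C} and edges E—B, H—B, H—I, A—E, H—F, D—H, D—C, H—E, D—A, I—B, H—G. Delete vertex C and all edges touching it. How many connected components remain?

With C gone, the remaining components are: {A, B, D, E, F, G, H, I}.
That is 1 component.

1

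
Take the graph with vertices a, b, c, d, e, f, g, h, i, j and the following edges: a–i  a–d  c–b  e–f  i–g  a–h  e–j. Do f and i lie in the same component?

No

The component containing f is {e, f, j}, and i is not in it.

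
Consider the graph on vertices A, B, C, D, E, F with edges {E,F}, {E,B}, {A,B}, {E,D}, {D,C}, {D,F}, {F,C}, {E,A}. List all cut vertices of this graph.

E

Removing E increases the component count from 1 to 2, so E is a cut vertex.
By contrast removing D leaves 1 component; it is not a cut vertex. No other vertex is a cut vertex either.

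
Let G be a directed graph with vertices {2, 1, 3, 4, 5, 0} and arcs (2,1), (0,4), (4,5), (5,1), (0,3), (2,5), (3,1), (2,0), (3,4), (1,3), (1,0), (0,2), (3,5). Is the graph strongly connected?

From 1 we can reach every vertex (0, 1, 2, 3, 4, 5), and every vertex can reach 1 (0, 1, 2, 3, 4, 5). So the whole graph is one strongly connected component.

Yes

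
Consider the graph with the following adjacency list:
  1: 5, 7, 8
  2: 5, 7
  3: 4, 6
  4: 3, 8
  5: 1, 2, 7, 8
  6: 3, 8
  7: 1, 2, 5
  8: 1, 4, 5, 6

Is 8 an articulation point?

Yes

Deleting 8 raises the number of components from 1 to 2, so 8 is a cut vertex.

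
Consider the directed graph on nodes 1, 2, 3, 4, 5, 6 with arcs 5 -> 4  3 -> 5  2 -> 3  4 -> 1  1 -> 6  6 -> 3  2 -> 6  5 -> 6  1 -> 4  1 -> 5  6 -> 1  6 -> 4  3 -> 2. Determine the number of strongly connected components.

{1, 2, 3, 4, 5, 6} are all mutually reachable — one SCC of size 6.
That gives 1 strongly connected component.

1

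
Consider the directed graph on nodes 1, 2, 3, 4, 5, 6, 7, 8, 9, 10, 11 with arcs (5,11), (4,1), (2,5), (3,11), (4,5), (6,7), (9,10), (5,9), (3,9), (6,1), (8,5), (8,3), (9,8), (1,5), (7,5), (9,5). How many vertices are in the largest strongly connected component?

4

{3, 5, 8, 9} are all mutually reachable — one SCC of size 4.
{6} is an SCC by itself.
{4} is an SCC by itself.
{7} is an SCC by itself.
{11} is an SCC by itself.
(and 3 more singleton SCCs)
The largest has 4 vertices.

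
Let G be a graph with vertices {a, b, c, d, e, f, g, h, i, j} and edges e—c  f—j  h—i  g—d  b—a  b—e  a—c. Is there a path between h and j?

No

The component containing h is {h, i}, and j is not in it.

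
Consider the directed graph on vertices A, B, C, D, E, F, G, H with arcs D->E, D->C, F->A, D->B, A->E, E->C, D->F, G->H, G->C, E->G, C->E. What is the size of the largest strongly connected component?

3

{C, E, G} are all mutually reachable — one SCC of size 3.
{B} is an SCC by itself.
{D} is an SCC by itself.
{H} is an SCC by itself.
{A} is an SCC by itself.
(and 1 more singleton SCC)
The largest has 3 vertices.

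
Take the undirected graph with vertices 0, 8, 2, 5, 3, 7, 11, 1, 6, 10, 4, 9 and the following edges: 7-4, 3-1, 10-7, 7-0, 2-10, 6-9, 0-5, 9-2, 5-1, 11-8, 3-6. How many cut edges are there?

2

The edges on the cycle 3-6-9-2-10-7-0-5-1-3 are not bridges since each lies on that cycle.
But removing 11-8 disconnects 11 from 8; removing 4-7 disconnects 4 from 7 — these are bridges.
That makes 2 bridges.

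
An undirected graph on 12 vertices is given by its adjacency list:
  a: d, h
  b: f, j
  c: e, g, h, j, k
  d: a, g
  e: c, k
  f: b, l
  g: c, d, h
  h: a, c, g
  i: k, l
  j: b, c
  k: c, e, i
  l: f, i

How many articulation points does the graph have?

Removing c increases the component count from 1 to 2, so c is a cut vertex.
By contrast removing j leaves 1 component; it is not a cut vertex. No other vertex is a cut vertex either.

1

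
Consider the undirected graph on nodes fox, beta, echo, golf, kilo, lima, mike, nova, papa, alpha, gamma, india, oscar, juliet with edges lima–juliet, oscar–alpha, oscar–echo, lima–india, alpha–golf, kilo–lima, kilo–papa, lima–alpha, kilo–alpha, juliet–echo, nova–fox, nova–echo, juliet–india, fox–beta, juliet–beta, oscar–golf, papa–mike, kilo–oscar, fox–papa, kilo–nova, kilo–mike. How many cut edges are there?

0

The edges on the cycle kilo-nova-fox-beta-juliet-lima-kilo are not bridges since each lies on that cycle.
Every edge lies on some cycle, so there are no bridges.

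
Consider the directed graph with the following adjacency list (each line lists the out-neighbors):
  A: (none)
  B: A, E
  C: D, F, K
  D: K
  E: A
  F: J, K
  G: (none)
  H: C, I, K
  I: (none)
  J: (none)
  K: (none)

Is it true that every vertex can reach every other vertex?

No

There is no directed path from C to B, so the graph is not strongly connected.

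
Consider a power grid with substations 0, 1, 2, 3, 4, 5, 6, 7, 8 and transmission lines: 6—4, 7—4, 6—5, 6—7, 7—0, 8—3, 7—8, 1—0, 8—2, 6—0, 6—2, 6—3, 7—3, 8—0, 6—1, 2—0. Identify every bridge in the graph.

5-6

The edges on the cycle 6-7-8-2-0-6 are not bridges since each lies on that cycle.
But removing 6—5 disconnects 6 from 5 — this is a bridge.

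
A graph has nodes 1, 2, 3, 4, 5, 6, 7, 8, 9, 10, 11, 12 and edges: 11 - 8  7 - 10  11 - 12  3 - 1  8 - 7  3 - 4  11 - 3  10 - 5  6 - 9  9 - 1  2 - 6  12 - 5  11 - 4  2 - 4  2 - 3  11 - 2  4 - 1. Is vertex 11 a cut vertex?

Yes

Deleting 11 raises the number of components from 1 to 2, so 11 is a cut vertex.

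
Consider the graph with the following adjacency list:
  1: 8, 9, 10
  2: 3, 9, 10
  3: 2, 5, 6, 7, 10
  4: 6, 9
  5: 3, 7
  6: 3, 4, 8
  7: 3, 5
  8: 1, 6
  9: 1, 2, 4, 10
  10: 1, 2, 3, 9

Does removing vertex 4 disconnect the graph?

Deleting 4 leaves 1 component (was 1) (its neighbors 6, 9 remain connected to each other), so 4 is not a cut vertex.

No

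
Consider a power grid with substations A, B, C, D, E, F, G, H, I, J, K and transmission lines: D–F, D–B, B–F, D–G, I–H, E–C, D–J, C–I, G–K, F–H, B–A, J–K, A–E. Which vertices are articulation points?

Removing D increases the component count from 1 to 2, so D is a cut vertex.
By contrast removing I leaves 1 component; it is not a cut vertex. No other vertex is a cut vertex either.

D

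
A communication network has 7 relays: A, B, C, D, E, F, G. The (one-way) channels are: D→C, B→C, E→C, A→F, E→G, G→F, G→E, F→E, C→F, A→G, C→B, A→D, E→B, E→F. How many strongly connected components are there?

3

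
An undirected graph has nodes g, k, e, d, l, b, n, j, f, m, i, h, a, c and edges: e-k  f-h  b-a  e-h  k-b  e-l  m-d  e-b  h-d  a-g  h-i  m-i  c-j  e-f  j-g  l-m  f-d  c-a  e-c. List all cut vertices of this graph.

e

Removing e increases the component count from 2 to 3, so e is a cut vertex.
By contrast removing h leaves 2 components; it is not a cut vertex. No other vertex is a cut vertex either.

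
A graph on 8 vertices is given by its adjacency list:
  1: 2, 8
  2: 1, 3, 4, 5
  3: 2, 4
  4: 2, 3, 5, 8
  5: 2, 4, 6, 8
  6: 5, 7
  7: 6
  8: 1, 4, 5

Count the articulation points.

2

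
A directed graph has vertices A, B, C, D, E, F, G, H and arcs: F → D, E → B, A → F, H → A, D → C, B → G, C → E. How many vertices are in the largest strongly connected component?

{A} is an SCC by itself.
{G} is an SCC by itself.
{H} is an SCC by itself.
{E} is an SCC by itself.
{C} is an SCC by itself.
(and 3 more singleton SCCs)
The largest has 1 vertex.

1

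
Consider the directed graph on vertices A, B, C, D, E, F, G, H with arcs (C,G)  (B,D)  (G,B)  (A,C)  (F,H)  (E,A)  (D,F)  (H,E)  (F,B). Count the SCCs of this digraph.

{A, B, C, D, E, F, G, H} are all mutually reachable — one SCC of size 8.
That gives 1 strongly connected component.

1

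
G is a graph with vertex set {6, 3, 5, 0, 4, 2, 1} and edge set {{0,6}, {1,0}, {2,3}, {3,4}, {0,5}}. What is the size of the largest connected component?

4

Starting from 2 we can reach 2, 3, 4. That is one component of size 3.
Starting from 0 we can reach 0, 1, 5, 6. That is one component of size 4.
The largest has 4 vertices.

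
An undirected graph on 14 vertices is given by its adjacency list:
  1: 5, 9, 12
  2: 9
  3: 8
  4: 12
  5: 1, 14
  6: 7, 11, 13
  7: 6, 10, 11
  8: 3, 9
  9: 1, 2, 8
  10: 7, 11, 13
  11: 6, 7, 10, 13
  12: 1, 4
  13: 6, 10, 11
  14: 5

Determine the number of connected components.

Starting from 6 we can reach 6, 7, 10, 11, 13. That is one component of size 5.
Starting from 1 we can reach 1, 2, 3, 4, 5, 8, 9, 12, 14. That is one component of size 9.
Total: 2 components.

2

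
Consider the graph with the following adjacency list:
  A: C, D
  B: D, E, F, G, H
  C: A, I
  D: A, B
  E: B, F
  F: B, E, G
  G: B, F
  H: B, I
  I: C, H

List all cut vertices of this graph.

Removing B increases the component count from 1 to 2, so B is a cut vertex.
By contrast removing C leaves 1 component; it is not a cut vertex. No other vertex is a cut vertex either.

B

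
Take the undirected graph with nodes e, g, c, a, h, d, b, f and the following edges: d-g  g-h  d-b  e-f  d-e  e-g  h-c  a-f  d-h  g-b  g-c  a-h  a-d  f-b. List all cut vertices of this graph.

none

Removing f, for instance, still leaves 1 component. No single vertex removal increases the component count — the graph has no articulation points.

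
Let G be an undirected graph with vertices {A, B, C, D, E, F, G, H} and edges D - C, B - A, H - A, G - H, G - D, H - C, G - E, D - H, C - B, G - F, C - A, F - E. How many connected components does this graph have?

1

Starting from A we can reach A, B, C, D, E, F, G, H. That is one component of size 8.
Total: 1 component.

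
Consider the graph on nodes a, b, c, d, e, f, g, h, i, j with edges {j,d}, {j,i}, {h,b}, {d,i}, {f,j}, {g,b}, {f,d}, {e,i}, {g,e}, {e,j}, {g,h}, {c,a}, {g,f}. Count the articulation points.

1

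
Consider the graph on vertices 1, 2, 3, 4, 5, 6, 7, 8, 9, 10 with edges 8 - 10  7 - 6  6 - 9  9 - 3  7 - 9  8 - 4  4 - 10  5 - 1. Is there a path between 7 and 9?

Yes

From 7 we can reach 3, 6, 7, 9, which includes 9.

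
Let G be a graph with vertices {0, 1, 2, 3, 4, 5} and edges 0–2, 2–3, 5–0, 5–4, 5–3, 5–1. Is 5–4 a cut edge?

Yes

Removing 5–4 leaves no path between 5 and 4: the component count goes from 1 to 2. So it is a bridge.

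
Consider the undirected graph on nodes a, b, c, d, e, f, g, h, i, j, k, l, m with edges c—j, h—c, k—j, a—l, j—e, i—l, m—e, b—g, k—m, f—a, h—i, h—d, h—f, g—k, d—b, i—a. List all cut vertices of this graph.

h

Removing h increases the component count from 1 to 2, so h is a cut vertex.
By contrast removing i leaves 1 component; it is not a cut vertex. No other vertex is a cut vertex either.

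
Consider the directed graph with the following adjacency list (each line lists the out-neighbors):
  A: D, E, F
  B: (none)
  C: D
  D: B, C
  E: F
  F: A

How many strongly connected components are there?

{A, E, F} are all mutually reachable — one SCC of size 3.
{C, D} are all mutually reachable — one SCC of size 2.
{B} is an SCC by itself.
That gives 3 strongly connected components.

3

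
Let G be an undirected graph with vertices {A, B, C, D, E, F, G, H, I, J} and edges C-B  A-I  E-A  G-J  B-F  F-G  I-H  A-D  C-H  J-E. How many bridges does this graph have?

1

The edges on the cycle C-B-F-G-J-E-A-I-H-C are not bridges since each lies on that cycle.
But removing D-A disconnects D from A — this is a bridge.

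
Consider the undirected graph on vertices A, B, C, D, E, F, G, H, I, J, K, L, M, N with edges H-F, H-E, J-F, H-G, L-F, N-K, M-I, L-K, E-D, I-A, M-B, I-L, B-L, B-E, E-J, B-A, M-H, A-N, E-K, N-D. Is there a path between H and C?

No

The component containing H is {A, B, D, E, F, G, H, I, J, K, L, M, N}, and C is not in it.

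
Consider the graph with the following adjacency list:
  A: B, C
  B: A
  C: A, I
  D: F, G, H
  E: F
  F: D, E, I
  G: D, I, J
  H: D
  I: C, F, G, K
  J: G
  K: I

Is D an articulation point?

Yes

Deleting D raises the number of components from 1 to 2, so D is a cut vertex.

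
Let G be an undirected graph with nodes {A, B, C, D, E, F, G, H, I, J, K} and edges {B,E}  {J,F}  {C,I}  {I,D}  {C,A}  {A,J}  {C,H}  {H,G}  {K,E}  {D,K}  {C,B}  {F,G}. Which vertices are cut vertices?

C

Removing C increases the component count from 1 to 2, so C is a cut vertex.
By contrast removing I leaves 1 component; it is not a cut vertex. No other vertex is a cut vertex either.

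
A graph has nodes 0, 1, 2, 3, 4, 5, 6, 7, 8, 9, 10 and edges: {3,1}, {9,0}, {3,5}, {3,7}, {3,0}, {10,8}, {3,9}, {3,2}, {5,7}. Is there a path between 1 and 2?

Yes

From 1 we can reach 0, 1, 2, 3, 5, 7, 9, which includes 2.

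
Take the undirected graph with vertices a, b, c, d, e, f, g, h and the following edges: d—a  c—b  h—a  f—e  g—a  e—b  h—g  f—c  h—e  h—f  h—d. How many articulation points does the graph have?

Removing h increases the component count from 1 to 2, so h is a cut vertex.
By contrast removing c leaves 1 component; it is not a cut vertex. No other vertex is a cut vertex either.

1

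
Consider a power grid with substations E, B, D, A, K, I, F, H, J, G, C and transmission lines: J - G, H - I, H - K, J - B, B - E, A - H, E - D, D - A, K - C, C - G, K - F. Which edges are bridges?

F-K, H-I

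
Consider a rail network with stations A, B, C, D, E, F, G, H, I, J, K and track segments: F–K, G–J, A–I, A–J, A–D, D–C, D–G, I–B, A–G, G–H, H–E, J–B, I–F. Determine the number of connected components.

1

Starting from A we can reach A, B, C, D, E, F, G, H, I, J, K. That is one component of size 11.
Total: 1 component.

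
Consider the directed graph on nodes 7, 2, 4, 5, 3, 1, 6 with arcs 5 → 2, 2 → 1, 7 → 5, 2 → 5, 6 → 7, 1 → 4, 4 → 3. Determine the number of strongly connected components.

6

{2, 5} are all mutually reachable — one SCC of size 2.
{1} is an SCC by itself.
{6} is an SCC by itself.
{7} is an SCC by itself.
{3} is an SCC by itself.
(and 1 more singleton SCC)
That gives 6 strongly connected components.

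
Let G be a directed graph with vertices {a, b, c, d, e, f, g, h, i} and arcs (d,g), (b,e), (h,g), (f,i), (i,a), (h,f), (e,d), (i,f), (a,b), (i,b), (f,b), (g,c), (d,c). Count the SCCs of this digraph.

{f, i} are all mutually reachable — one SCC of size 2.
{e} is an SCC by itself.
{h} is an SCC by itself.
{d} is an SCC by itself.
{c} is an SCC by itself.
(and 3 more singleton SCCs)
That gives 8 strongly connected components.

8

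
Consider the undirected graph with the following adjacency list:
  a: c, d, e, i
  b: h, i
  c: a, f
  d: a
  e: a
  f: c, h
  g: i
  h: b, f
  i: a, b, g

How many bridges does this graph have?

The edges on the cycle a-i-b-h-f-c-a are not bridges since each lies on that cycle.
But removing a-d disconnects a from d; removing i-g disconnects i from g; removing a-e disconnects a from e — these are bridges.
That makes 3 bridges.

3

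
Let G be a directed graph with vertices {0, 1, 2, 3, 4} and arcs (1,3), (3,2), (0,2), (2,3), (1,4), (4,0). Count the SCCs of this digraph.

4

{2, 3} are all mutually reachable — one SCC of size 2.
{1} is an SCC by itself.
{0} is an SCC by itself.
{4} is an SCC by itself.
That gives 4 strongly connected components.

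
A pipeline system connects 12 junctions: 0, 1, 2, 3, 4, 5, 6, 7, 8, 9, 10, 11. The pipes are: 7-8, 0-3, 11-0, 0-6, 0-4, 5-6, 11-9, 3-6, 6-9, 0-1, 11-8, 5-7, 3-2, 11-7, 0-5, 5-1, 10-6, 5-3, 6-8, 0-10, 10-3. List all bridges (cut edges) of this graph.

0-4, 2-3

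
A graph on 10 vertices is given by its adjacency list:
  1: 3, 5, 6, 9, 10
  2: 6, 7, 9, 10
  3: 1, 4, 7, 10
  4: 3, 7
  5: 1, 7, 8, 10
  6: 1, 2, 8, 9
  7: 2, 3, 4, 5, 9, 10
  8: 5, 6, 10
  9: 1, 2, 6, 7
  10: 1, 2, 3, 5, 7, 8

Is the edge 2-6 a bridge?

No

After removing 2-6, the path 2-9-6 still connects them, so the edge is not a bridge.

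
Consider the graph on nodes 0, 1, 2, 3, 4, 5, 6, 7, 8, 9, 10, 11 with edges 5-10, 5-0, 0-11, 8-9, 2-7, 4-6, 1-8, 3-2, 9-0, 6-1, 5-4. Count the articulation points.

Removing 0 increases the component count from 2 to 3, so 0 is a cut vertex.
Removing 2 increases the component count from 2 to 3, so 2 is a cut vertex.
Removing 5 increases the component count from 2 to 3, so 5 is a cut vertex.
By contrast removing 7 leaves 2 components; it is not a cut vertex. No other vertex is a cut vertex either.

3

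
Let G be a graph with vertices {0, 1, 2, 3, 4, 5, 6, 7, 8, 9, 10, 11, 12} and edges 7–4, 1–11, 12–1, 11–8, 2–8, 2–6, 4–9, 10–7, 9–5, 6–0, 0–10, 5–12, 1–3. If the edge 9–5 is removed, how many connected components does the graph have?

9 and 5 are still connected via 9-4-7-10-0-6-2-8-11-1-12-5, so the component count stays at 1.

1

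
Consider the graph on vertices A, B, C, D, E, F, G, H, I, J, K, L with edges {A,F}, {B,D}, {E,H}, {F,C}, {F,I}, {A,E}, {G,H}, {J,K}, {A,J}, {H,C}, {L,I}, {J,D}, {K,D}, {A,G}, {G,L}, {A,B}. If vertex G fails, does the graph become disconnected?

No

Deleting G leaves 1 component (was 1) (its neighbors A, H, L remain connected to each other), so G is not a cut vertex.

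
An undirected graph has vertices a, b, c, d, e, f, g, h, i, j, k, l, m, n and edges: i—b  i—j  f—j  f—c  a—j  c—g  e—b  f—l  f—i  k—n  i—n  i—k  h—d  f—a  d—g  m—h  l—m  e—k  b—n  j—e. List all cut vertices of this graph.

Removing f increases the component count from 1 to 2, so f is a cut vertex.
By contrast removing l leaves 1 component; it is not a cut vertex. No other vertex is a cut vertex either.

f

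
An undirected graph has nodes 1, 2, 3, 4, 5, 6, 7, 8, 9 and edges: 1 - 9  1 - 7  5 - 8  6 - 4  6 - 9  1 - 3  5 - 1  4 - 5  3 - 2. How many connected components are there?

1

Starting from 1 we can reach 1, 2, 3, 4, 5, 6, 7, 8, 9. That is one component of size 9.
Total: 1 component.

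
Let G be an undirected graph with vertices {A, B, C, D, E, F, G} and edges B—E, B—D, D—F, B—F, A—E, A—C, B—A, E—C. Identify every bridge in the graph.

none

The edges on the cycle B-D-F-B are not bridges since each lies on that cycle.
Every edge lies on some cycle, so there are no bridges.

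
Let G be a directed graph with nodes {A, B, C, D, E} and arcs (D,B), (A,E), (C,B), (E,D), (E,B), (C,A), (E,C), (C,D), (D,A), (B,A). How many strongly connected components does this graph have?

1

{A, B, C, D, E} are all mutually reachable — one SCC of size 5.
That gives 1 strongly connected component.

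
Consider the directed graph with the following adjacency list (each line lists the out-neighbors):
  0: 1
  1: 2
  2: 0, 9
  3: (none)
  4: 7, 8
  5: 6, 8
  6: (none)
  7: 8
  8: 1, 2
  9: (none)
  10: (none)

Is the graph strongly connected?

There is no directed path from 4 to 5, so the graph is not strongly connected.

No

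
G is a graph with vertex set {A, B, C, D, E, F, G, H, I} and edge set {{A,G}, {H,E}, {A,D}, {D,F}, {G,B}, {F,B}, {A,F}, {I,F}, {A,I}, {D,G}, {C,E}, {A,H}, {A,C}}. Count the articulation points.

Removing A increases the component count from 1 to 2, so A is a cut vertex.
By contrast removing B leaves 1 component; it is not a cut vertex. No other vertex is a cut vertex either.

1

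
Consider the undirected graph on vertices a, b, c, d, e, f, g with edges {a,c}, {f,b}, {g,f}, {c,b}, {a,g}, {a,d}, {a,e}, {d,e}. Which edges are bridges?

none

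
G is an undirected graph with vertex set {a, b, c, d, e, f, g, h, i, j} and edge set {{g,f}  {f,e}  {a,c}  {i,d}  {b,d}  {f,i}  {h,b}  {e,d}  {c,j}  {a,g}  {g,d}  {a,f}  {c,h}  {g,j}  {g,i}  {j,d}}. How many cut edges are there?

0

The edges on the cycle a-g-d-j-c-a are not bridges since each lies on that cycle.
Every edge lies on some cycle, so there are no bridges.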